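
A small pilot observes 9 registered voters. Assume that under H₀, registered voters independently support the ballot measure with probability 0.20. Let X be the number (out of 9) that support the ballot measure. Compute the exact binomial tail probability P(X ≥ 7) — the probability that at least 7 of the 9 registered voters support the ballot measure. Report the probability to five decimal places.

X ~ Binomial(n=9, p=0.20).
P(X ≥ 7) = C(9,7)·0.20^7·0.80^2 + C(9,8)·0.20^8·0.80^1 + C(9,9)·0.20^9·0.80^0.
= 0.000295 + 0.000018 + 0.000001 = 0.00031.

P = 0.00031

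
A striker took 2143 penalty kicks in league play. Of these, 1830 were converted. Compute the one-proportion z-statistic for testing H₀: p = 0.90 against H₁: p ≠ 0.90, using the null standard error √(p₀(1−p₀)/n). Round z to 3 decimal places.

z = -7.107

p̂ = 1830/2143 = 0.85394.
Null standard error: √(0.90·0.10/2143) = √0.000041997 = 0.006481.
Test statistic: z = -0.04606/0.006481 = -7.107.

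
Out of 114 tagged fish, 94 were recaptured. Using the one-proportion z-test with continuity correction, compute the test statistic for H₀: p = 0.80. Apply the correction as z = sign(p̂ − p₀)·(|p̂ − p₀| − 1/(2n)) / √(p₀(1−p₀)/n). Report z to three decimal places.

z = 0.539

With x = 94 successes in n = 114, p̂ = 0.82456. p̂ − p₀ = 0.024561.
Continuity correction 1/(2n) = 1/228 = 0.004386.
Corrected numerator: |0.024561| − 0.004386 = 0.020175.
Under H₀, SE = √(p₀(1−p₀)/n) = √(0.80·0.20/114) = √0.001403509 = 0.037463.
z = (+)0.020175/0.037463 = 0.539.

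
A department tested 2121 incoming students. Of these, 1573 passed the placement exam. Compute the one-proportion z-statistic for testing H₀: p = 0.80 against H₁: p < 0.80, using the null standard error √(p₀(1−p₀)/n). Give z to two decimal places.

z = -6.72

p̂ = 1573/2121 = 0.74163.
Null standard error: √(0.80·0.20/2121) = √0.000075436 = 0.008685.
z = (0.74163 − 0.80)/0.008685 = -0.05837/0.008685 = -6.72.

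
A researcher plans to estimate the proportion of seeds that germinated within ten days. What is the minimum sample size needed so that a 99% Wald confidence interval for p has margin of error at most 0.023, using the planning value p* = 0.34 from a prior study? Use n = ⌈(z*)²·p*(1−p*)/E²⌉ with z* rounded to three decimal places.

The 99% critical value is z* = 2.576.
p*(1−p*) = 0.34·0.66 = 0.2244.
Required n before rounding: 6.635776 × 0.2244 / 0.023² = 2814.874.
⌈2814.874⌉ = 2815.

n = 2815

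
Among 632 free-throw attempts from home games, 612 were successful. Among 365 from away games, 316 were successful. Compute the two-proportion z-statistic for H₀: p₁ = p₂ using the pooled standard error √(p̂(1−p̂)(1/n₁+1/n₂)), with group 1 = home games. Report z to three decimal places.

z = 6.149

p̂₁ = 612/632 = 0.96835, p̂₂ = 316/365 = 0.86575.
Pooling: p̂ = 928/997 = 0.93079.
Pooled SE = √[0.0644179·0.00432200] ≈ 0.016686.
z = (p̂₁ − p̂₂)/SE = (0.96835 − 0.86575)/0.016686 = 0.10260/0.016686 = 6.149.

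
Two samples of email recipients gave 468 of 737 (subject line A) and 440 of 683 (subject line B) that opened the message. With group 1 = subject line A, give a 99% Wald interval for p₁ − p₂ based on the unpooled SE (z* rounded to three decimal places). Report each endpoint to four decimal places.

p̂₁ = 0.63501, p̂₂ = 0.64422, so the observed difference is -0.00921.
SE = √(0.000314482 + 0.000335581) = √0.000650063 = 0.025496.
z* = 2.576 at the 99% level. Margin = 2.576·0.025496 = 0.06568.
Interval: -0.00921 ± 0.06568 → (-0.0749, 0.0565).

(-0.0749, 0.0565)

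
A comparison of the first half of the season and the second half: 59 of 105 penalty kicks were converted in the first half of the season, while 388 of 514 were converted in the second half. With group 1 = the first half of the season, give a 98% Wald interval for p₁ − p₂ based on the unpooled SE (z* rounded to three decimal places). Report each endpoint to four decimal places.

(-0.3139, -0.0720)

p̂₁ = 59/105 = 0.56190, p̂₂ = 388/514 = 0.75486; p̂₁ − p̂₂ = -0.19296.
SE = √(0.002344455 + 0.000360009) = √0.002704464 = 0.052004.
The 98% critical value is z* = 2.326. Margin = 2.326·0.052004 = 0.12096.
So the interval runs from -0.3139 to -0.0720.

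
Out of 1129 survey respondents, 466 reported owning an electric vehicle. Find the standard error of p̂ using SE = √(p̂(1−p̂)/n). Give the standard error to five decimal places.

The sample proportion is 466/1129 = 0.41275.
p̂(1−p̂) = 0.41275·0.58725 = 0.242387.
SE = √(0.242387/1129) = √0.000214692 = 0.01465.

SE = 0.01465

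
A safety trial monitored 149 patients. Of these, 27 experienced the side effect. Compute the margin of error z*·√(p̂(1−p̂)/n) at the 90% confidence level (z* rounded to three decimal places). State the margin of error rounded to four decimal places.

Sample proportion p̂ = 27/149 = 0.18121.
Standard error of p̂: √(0.148372/149) = √0.000995783 = 0.031556.
For 90% confidence, z* = 1.645.
ME = 1.645·0.031556 = 0.0519.

ME = 0.0519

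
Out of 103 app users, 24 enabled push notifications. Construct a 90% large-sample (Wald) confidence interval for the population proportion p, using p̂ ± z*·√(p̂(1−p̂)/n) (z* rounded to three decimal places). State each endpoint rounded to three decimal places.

With x = 24 successes in n = 103, p̂ = 0.23301.
Standard error of p̂: √(0.178716/103) = √0.001735109 = 0.041655.
For 90% confidence, z* = 1.645.
Margin = 1.645·0.041655 = 0.06852.
CI: 0.23301 ± 0.06852 = (0.164, 0.302).

(0.164, 0.302)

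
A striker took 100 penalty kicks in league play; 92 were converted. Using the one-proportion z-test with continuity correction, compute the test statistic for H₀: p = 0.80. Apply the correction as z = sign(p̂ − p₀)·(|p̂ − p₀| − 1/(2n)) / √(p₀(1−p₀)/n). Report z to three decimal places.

z = 2.875

The sample proportion is 92/100 = 0.92000. p̂ − p₀ = 0.120000.
Continuity correction 1/(2n) = 1/200 = 0.005000.
Corrected numerator: |0.120000| − 0.005000 = 0.115000.
Under H₀, SE = √(p₀(1−p₀)/n) = √(0.80·0.20/100) = √0.001600000 = 0.040000.
z = +0.115000/0.040000 = 2.875.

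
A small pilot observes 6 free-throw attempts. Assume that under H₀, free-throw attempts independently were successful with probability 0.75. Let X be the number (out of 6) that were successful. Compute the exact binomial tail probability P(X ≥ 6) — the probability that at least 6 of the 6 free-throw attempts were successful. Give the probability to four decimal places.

P = 0.1780

X ~ Binomial(n=6, p=0.75).
P(X ≥ 6) = C(6,6)·0.75^6·0.25^0.
= 0.177979 = 0.1780.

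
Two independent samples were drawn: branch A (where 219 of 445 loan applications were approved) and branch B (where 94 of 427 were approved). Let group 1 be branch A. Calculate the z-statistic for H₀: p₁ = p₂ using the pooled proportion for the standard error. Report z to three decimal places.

p̂₁ = 219/445 = 0.49213, p̂₂ = 94/427 = 0.22014.
Pooling: p̂ = 313/872 = 0.35894.
Pooled SE = √[0.2301035·0.00458911] ≈ 0.032496.
z = (p̂₁ − p̂₂)/SE = (0.49213 − 0.22014)/0.032496 = 0.27199/0.032496 = 8.370.

z = 8.370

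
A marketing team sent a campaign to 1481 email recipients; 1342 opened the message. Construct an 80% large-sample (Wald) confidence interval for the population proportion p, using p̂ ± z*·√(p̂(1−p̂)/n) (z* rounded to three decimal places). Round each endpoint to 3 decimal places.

Sample proportion p̂ = 1342/1481 = 0.90614.
SE(p̂) = √(0.90614·0.09386/1481) = 0.007578.
The 80% critical value is z* = 1.282.
Margin of error: 1.282 × 0.007578 = 0.00971.
Interval: 0.90614 ± 0.00971 → (0.896, 0.916).

(0.896, 0.916)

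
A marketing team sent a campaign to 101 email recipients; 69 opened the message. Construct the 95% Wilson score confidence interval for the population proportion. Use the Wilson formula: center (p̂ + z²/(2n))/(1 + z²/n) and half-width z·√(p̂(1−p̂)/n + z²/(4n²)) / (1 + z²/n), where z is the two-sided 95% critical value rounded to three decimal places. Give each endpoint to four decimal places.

p̂ = 69/101 = 0.68317; z = 1.960, so z² = 3.841600.
1 + z²/n = 1.038036.
Center = (0.68317 + 0.019018)/1.038036 = 0.67646.
Radicand: p̂(1−p̂)/n + z²/(4n²) = 0.002143063 + 0.000094148 = 0.002237211.
Half-width = z·√(radicand)/denom = 1.960·0.047299/1.038036 = 0.08931.
Interval: 0.67646 ± 0.08931 → (0.5871, 0.7658).

(0.5871, 0.7658)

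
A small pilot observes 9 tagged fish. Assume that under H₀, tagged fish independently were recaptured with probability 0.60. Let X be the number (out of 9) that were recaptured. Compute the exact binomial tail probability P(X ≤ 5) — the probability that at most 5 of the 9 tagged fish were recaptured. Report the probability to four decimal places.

P = 0.5174

X is binomial with n = 9 and p = 0.60.
P(X ≤ 5) = Σ_{j=0}^{5} C(9,j)·0.60^j·0.40^{9−j}.
= 0.000262 + 0.003539 + 0.021234 + 0.074318 + 0.167215 + 0.250823 = 0.5174.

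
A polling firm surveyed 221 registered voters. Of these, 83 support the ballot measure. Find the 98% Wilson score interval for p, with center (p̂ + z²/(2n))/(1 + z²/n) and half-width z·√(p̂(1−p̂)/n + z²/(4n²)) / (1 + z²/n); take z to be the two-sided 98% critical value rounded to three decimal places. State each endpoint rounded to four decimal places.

(0.3036, 0.4535)

p̂ = 83/221 = 0.37557; z = 2.326, so z² = 5.410276.
1 + z²/n = 1.024481.
Center = (0.37557 + 0.012240)/1.024481 = 0.37854.
Radicand: p̂(1−p̂)/n + z²/(4n²) = 0.001061159 + 0.000027693 = 0.001088852.
Half-width = z·√(radicand)/denom = 2.326·0.032998/1.024481 = 0.07492.
CI: 0.37854 ± 0.07492 = (0.3036, 0.4535).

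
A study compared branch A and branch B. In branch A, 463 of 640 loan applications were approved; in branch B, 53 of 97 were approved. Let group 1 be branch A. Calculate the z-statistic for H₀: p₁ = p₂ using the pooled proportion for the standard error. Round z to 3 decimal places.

z = 3.546

p̂₁ = 463/640 = 0.72344, p̂₂ = 53/97 = 0.54639.
Pooling: p̂ = 516/737 = 0.70014.
Pooled SE = √[0.2099457·0.01187178] ≈ 0.049924.
z = 0.17705/0.049924 = 3.546.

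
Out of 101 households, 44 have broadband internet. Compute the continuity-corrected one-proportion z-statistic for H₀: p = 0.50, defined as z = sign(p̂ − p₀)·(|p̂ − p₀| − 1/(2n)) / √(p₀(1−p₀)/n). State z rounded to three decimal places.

p̂ = 44/101 = 0.43564. p̂ − p₀ = -0.064356.
1/(2n) = 0.004950.
Corrected numerator: |-0.064356| − 0.004950 = 0.059406.
Under H₀, SE = √(p₀(1−p₀)/n) = √(0.50·0.50/101) = √0.002475248 = 0.049752.
z = (−)0.059406/0.049752 = -1.194.

z = -1.194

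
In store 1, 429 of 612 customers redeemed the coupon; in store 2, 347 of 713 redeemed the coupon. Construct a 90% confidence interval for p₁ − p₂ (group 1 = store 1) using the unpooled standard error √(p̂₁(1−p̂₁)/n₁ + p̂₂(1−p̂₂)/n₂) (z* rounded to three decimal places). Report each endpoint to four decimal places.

p̂₁ = 429/612 = 0.70098, p̂₂ = 347/713 = 0.48668; p̂₁ − p̂₂ = 0.21430.
Unpooled SE = √(p̂₁(1−p̂₁)/n₁ + p̂₂(1−p̂₂)/n₂) = √(0.000342495 + 0.000350382) = 0.026323.
For 90% confidence, z* = 1.645. Margin of error = 0.04330.
Interval: 0.21430 ± 0.04330 → (0.1710, 0.2576).

(0.1710, 0.2576)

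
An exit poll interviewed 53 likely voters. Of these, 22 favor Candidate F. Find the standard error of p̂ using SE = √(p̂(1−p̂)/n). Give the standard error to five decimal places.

With x = 22 successes in n = 53, p̂ = 0.41509.
p̂(1−p̂) = 0.41509·0.58491 = 0.242790.
SE = √(0.242790/53) = √0.004580943 = 0.06768.

SE = 0.06768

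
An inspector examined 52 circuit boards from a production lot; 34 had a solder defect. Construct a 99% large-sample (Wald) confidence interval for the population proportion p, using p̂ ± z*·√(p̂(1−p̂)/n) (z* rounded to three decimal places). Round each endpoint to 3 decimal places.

With x = 34 successes in n = 52, p̂ = 0.65385.
Standard error of p̂: √(0.226331/52) = √0.004352526 = 0.065974.
For 99% confidence, z* = 2.576.
Margin = 2.576·0.065974 = 0.16995.
CI: 0.65385 ± 0.16995 = (0.484, 0.824).

(0.484, 0.824)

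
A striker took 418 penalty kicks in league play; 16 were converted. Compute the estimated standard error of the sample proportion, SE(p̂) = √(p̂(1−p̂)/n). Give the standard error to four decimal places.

SE = 0.0094

p̂ = 16/418 = 0.03828.
p̂(1−p̂) = 0.03828·0.96172 = 0.036815.
SE = √(0.036815/418) = √0.000088074 = 0.0094.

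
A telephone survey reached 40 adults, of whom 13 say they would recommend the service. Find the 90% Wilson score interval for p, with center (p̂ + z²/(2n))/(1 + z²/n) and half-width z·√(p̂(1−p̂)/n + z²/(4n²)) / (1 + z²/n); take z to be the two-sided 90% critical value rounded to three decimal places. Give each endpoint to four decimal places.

p̂ = 13/40 = 0.32500; z = 1.645, so z² = 2.706025.
Denominator 1 + z²/n = 1 + 2.706025/40 = 1.067651.
Center = (0.32500 + 0.033825)/1.067651 = 0.33609.
Radicand: p̂(1−p̂)/n + z²/(4n²) = 0.005484375 + 0.000422816 = 0.005907191.
Half-width = z·√(radicand)/denom = 1.645·0.076858/1.067651 = 0.11842.
Interval: 0.33609 ± 0.11842 → (0.2177, 0.4545).

(0.2177, 0.4545)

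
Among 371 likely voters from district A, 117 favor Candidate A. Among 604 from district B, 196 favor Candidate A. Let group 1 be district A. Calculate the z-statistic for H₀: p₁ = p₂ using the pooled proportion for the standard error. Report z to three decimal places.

p̂₁ = 117/371 = 0.31536, p̂₂ = 196/604 = 0.32450.
Pooling: p̂ = 313/975 = 0.32103.
SE = √[p̂(1−p̂)(1/n₁+1/n₂)] = √[0.32103·0.67897·(1/371+1/604)] ≈ 0.030796.
z = (p̂₁ − p̂₂)/SE = (0.31536 − 0.32450)/0.030796 = -0.00914/0.030796 = -0.297.

z = -0.297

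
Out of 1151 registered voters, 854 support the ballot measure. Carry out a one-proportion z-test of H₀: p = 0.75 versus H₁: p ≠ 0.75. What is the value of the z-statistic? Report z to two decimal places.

z = -0.63

Sample proportion p̂ = 854/1151 = 0.74196.
Under H₀, SE = √(p₀(1−p₀)/n) = √(0.75·0.25/1151) = √0.000162902 = 0.012763.
Test statistic: z = -0.00804/0.012763 = -0.63.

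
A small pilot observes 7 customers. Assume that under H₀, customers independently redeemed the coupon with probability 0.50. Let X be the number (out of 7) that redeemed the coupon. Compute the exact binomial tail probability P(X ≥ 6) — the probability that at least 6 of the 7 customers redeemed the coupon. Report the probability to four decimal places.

P = 0.0625

X is binomial with n = 7 and p = 0.50.
P(X ≥ 6) = C(7,6)·0.50^6·0.50^1 + C(7,7)·0.50^7·0.50^0.
= 0.054688 + 0.007812 = 0.0625.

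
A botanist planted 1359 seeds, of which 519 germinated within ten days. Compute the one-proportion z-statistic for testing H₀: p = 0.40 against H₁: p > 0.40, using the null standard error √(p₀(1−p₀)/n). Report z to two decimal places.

Sample proportion p̂ = 519/1359 = 0.38190.
SE₀ = √(0.40·0.60/1359) = 0.013289.
z = (0.38190 − 0.40)/0.013289 = -0.01810/0.013289 = -1.36.

z = -1.36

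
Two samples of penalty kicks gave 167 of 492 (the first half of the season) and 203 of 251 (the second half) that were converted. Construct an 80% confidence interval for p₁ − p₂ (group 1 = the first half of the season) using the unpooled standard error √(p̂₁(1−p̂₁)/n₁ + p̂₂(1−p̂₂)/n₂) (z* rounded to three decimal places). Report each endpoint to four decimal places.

p̂₁ = 0.33943, p̂₂ = 0.80876, so the observed difference is -0.46933.
SE = √(0.000455727 + 0.000616192) = √0.001071919 = 0.032740.
The 80% critical value is z* = 1.282. Margin of error = 0.04197.
So the interval runs from -0.5113 to -0.4274.

(-0.5113, -0.4274)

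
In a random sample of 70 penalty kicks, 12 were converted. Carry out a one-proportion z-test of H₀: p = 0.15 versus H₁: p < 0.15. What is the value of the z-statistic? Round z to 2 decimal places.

z = 0.50

Sample proportion p̂ = 12/70 = 0.17143.
SE₀ = √(0.15·0.85/70) = 0.042678.
z = (p̂ − p₀)/SE = (0.17143 − 0.15)/0.042678 = 0.50.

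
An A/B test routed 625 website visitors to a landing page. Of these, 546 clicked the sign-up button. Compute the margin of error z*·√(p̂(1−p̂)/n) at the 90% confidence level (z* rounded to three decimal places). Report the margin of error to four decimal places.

ME = 0.0219

The sample proportion is 546/625 = 0.87360.
SE = √(p̂(1−p̂)/n) = √(0.110423/625) = 0.013292.
The 90% critical value is z* = 1.645.
Margin of error = z*·SE = 1.645 × 0.013292 = 0.0219.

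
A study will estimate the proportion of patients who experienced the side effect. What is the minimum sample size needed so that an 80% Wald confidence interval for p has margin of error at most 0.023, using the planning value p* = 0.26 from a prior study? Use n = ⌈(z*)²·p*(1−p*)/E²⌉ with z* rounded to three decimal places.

n = 598

For 80% confidence, z* = 1.282.
p*(1−p*) = 0.1924.
(z*)²·p*(1−p*)/E² = 1.643524·0.1924/0.000529 = 597.758.
Rounding up, n = 598.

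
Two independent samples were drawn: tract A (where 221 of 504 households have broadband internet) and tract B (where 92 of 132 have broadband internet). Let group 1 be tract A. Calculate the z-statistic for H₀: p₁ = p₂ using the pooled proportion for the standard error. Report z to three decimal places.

Sample proportions: p̂₁ = 221/504 = 0.43849 and p̂₂ = 92/132 = 0.69697.
Pooling: p̂ = 313/636 = 0.49214.
SE = √[p̂(1−p̂)(1/n₁+1/n₂)] = √[0.49214·0.50786·(1/504+1/132)] ≈ 0.048881.
z = -0.25848/0.048881 = -5.288.

z = -5.288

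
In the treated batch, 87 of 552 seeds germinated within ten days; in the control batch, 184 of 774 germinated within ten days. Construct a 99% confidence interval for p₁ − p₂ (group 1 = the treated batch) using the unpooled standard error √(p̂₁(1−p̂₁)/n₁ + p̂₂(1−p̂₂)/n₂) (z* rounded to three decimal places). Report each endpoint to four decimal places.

(-0.1362, -0.0240)

p̂₁ = 87/552 = 0.15761, p̂₂ = 184/774 = 0.23773; p̂₁ − p̂₂ = -0.08012.
SE = √(0.000240522 + 0.000234125) = √0.000474647 = 0.021786.
For 99% confidence, z* = 2.576. Margin = 2.576·0.021786 = 0.05612.
So the interval runs from -0.1362 to -0.0240.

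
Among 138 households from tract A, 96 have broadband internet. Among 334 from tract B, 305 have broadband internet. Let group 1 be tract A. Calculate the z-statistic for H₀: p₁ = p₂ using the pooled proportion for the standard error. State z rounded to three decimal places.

Sample proportions: p̂₁ = 96/138 = 0.69565 and p̂₂ = 305/334 = 0.91317.
Pooling: p̂ = 401/472 = 0.84958.
SE = √[p̂(1−p̂)(1/n₁+1/n₂)] = √[0.84958·0.15042·(1/138+1/334)] ≈ 0.036176.
z = -0.21752/0.036176 = -6.013.

z = -6.013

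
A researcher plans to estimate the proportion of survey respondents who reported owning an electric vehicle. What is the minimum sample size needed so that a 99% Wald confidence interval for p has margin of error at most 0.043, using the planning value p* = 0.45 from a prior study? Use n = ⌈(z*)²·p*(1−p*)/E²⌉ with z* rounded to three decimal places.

The 99% critical value is z* = 2.576.
p*(1−p*) = 0.2475.
(z*)²·p*(1−p*)/E² = 6.635776·0.2475/0.001849 = 888.239.
⌈888.239⌉ = 889.

n = 889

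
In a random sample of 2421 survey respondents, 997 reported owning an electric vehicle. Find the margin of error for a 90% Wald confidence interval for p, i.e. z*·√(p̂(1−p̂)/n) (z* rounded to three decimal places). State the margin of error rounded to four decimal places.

The sample proportion is 997/2421 = 0.41181.
SE(p̂) = √(0.41181·0.58819/2421) = 0.010003.
For 90% confidence, z* = 1.645.
ME = 1.645·0.010003 = 0.0165.

ME = 0.0165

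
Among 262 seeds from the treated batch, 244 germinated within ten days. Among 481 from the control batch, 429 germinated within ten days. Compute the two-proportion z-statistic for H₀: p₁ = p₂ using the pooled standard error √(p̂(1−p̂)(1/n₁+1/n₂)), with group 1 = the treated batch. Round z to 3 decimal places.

z = 1.757

p̂₁ = 244/262 = 0.93130, p̂₂ = 429/481 = 0.89189.
Pooled p̂ = (244+429)/(262+481) = 673/743 = 0.90579.
SE = √[p̂(1−p̂)(1/n₁+1/n₂)] = √[0.90579·0.09421·(1/262+1/481)] ≈ 0.022431.
z = 0.03941/0.022431 = 1.757.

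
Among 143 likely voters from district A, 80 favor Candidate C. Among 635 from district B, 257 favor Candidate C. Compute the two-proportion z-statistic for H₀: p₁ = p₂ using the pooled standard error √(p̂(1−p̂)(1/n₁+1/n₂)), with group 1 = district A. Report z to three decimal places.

p̂₁ = 80/143 = 0.55944, p̂₂ = 257/635 = 0.40472.
Pooled p̂ = (80+257)/(143+635) = 337/778 = 0.43316.
Pooled SE = √[0.2455327·0.00856781] ≈ 0.045866.
z = 0.15472/0.045866 = 3.373.

z = 3.373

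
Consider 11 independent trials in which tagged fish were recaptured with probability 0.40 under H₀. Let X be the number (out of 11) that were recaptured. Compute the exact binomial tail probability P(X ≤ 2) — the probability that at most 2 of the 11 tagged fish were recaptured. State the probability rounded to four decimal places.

X ~ Binomial(n=11, p=0.40).
P(X ≤ 2) = C(11,0)·0.40^0·0.60^11 + C(11,1)·0.40^1·0.60^10 + C(11,2)·0.40^2·0.60^9.
= 0.003628 + 0.026605 + 0.088684 = 0.1189.

P = 0.1189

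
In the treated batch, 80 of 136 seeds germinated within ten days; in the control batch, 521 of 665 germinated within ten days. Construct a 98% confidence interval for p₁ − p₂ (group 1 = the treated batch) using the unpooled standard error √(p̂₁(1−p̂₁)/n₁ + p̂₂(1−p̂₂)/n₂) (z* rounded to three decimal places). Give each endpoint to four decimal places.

(-0.3002, -0.0903)

p̂₁ = 80/136 = 0.58824, p̂₂ = 521/665 = 0.78346; p̂₁ − p̂₂ = -0.19522.
Unpooled SE = √(p̂₁(1−p̂₁)/n₁ + p̂₂(1−p̂₂)/n₂) = √(0.001780989 + 0.000255115) = 0.045123.
The 98% critical value is z* = 2.326. Margin of error = 0.10496.
CI: -0.19522 ± 0.10496 = (-0.3002, -0.0903).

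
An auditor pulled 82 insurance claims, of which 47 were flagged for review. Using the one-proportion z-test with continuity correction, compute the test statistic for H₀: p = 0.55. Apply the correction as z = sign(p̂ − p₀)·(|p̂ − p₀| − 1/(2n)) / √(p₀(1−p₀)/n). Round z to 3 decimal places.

With x = 47 successes in n = 82, p̂ = 0.57317. p̂ − p₀ = 0.023171.
Continuity correction 1/(2n) = 1/164 = 0.006098.
Corrected numerator: |0.023171| − 0.006098 = 0.017073.
SE₀ = √(0.55·0.45/82) = 0.054939.
z = (+)0.017073/0.054939 = 0.311.

z = 0.311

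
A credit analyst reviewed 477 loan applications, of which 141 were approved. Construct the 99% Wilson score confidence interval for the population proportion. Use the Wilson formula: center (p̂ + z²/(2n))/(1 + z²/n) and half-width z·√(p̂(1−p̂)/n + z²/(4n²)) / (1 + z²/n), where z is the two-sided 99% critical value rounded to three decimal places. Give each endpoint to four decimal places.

(0.2449, 0.3519)

Here p̂ = 141/477 = 0.29560 and z = 2.576 (z² = 6.635776).
1 + z²/n = 1.013911.
Adjusted center: (0.29560 + z²/(2n))/1.013911 = 0.29840.
Radicand: p̂(1−p̂)/n + z²/(4n²) = 0.000436519 + 0.000007291 = 0.000443810.
Half-width = z·√(radicand)/denom = 2.576·0.021067/1.013911 = 0.05352.
Interval: 0.29840 ± 0.05352 → (0.2449, 0.3519).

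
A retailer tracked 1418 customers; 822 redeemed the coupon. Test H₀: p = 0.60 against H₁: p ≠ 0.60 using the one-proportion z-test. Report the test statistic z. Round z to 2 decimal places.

z = -1.56

p̂ = 822/1418 = 0.57969.
Under H₀, SE = √(p₀(1−p₀)/n) = √(0.60·0.40/1418) = √0.000169252 = 0.013010.
Test statistic: z = -0.02031/0.013010 = -1.56.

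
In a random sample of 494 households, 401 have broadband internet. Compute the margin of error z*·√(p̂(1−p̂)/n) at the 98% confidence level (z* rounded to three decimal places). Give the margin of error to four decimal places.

The sample proportion is 401/494 = 0.81174.
SE = √(p̂(1−p̂)/n) = √(0.152818/494) = 0.017588.
For 98% confidence, z* = 2.326.
So ME = 0.0409.

ME = 0.0409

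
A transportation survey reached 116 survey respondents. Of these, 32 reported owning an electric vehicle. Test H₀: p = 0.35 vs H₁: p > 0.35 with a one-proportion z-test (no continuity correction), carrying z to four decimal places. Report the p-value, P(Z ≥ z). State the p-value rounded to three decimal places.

The sample proportion is 32/116 = 0.27586.
Under H₀, SE = √(p₀(1−p₀)/n) = √(0.35·0.65/116) = √0.001961207 = 0.044286.
Test statistic (full precision, shown to 4 dp): z = (32/116 − 0.35)/SE₀ ≈ -1.6741.
p-value = P(Z ≥ z) with z = -1.6741 → 0.953.

p-value = 0.953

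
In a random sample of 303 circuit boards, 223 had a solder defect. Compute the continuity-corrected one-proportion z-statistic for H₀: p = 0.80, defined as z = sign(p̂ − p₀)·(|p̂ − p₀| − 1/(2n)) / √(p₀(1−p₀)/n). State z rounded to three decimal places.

z = -2.714

Sample proportion p̂ = 223/303 = 0.73597. p̂ − p₀ = -0.064026.
Continuity correction 1/(2n) = 1/606 = 0.001650.
Corrected numerator: |-0.064026| − 0.001650 = 0.062376.
Under H₀, SE = √(p₀(1−p₀)/n) = √(0.80·0.20/303) = √0.000528053 = 0.022979.
z = −0.062376/0.022979 = -2.714.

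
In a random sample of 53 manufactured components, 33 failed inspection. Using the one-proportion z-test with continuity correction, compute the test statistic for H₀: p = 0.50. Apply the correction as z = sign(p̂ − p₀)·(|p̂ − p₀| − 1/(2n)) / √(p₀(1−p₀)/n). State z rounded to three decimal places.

z = 1.648

With x = 33 successes in n = 53, p̂ = 0.62264. p̂ − p₀ = 0.122642.
Continuity correction 1/(2n) = 1/106 = 0.009434.
Corrected numerator: |0.122642| − 0.009434 = 0.113208.
Null standard error: √(0.50·0.50/53) = √0.004716981 = 0.068680.
z = +0.113208/0.068680 = 1.648.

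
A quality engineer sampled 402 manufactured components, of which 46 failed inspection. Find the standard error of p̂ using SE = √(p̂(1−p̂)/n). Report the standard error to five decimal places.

SE = 0.01588

With x = 46 successes in n = 402, p̂ = 0.11443.
p̂(1−p̂) = 0.11443·0.88557 = 0.101336.
SE = √(0.101336/402) = 0.01588.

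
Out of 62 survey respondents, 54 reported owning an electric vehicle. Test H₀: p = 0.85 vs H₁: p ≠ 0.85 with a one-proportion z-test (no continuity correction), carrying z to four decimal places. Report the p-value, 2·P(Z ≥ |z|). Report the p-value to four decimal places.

Sample proportion p̂ = 54/62 = 0.87097.
SE₀ = √(0.85·0.15/62) = 0.045348.
Test statistic (full precision, shown to 4 dp): z = (54/62 − 0.85)/SE₀ ≈ 0.4624.
From the standard normal, 2·P(Z ≥ |z|) = 0.6438.

p-value = 0.6438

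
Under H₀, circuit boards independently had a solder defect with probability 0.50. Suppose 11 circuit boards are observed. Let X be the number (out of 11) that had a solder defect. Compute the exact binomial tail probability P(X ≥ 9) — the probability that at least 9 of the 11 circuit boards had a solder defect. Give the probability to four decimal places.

P = 0.0327

X ~ Binomial(n=11, p=0.50).
P(X ≥ 9) = C(11,9)·0.50^9·0.50^2 + C(11,10)·0.50^10·0.50^1 + C(11,11)·0.50^11·0.50^0.
= 0.026855 + 0.005371 + 0.000488 = 0.0327.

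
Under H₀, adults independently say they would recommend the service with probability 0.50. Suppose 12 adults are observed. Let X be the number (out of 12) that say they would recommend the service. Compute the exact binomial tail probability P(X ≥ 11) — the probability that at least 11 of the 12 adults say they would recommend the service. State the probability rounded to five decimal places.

P = 0.00317

X ~ Binomial(n=12, p=0.50).
P(X ≥ 11) = C(12,11)·0.50^11·0.50^1 + C(12,12)·0.50^12·0.50^0.
= 0.002930 + 0.000244 = 0.00317.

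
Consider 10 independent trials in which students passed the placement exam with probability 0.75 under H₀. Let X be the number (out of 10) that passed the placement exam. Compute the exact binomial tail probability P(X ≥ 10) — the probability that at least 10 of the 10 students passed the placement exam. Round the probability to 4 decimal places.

X ~ Binomial(n=10, p=0.75).
P(X ≥ 10) = C(10,10)·0.75^10·0.25^0.
= 0.056314 = 0.0563.

P = 0.0563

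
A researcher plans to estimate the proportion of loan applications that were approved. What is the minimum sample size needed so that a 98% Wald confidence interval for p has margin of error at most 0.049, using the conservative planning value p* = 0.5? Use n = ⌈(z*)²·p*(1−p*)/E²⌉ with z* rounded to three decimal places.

n = 564

The 98% critical value is z* = 2.326.
p*(1−p*) = 0.50·0.50 = 0.2500.
Required n before rounding: 5.410276 × 0.2500 / 0.049² = 563.336.
Rounding up, n = 564.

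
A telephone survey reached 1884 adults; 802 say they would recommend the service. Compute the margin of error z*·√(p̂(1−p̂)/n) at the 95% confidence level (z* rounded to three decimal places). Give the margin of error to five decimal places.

ME = 0.02233

The sample proportion is 802/1884 = 0.42569.
SE = √(p̂(1−p̂)/n) = √(0.244478/1884) = 0.011391.
z* = 1.960 at the 95% level.
ME = 1.960·0.011391 = 0.02233.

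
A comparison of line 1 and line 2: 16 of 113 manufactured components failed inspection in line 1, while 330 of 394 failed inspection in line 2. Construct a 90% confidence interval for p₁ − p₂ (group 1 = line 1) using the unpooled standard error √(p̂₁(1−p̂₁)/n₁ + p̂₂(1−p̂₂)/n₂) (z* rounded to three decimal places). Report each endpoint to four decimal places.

p̂₁ = 16/113 = 0.14159, p̂₂ = 330/394 = 0.83756; p̂₁ − p̂₂ = -0.69597.
Unpooled SE = √(p̂₁(1−p̂₁)/n₁ + p̂₂(1−p̂₂)/n₂) = √(0.001075614 + 0.000345307) = 0.037695.
The 90% critical value is z* = 1.645. Margin of error = 0.06201.
So the interval runs from -0.7580 to -0.6340.

(-0.7580, -0.6340)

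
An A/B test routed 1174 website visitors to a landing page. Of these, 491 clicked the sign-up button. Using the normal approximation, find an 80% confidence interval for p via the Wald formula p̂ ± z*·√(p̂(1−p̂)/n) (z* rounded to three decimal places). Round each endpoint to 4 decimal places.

The sample proportion is 491/1174 = 0.41823.
SE = √(p̂(1−p̂)/n) = √(0.243313/1174) = 0.014396.
The 80% critical value is z* = 1.282.
Margin = 1.282·0.014396 = 0.01846.
So the interval runs from 0.3998 to 0.4367.

(0.3998, 0.4367)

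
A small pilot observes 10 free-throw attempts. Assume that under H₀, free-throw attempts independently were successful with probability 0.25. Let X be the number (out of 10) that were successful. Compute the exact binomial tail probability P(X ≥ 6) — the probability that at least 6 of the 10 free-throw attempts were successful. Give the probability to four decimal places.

P = 0.0197

X is binomial with n = 10 and p = 0.25.
P(X ≥ 6) = Σ_{j=6}^{10} C(10,j)·0.25^j·0.75^{10−j}.
= 0.016222 + 0.003090 + 0.000386 + 0.000029 + 0.000001 = 0.0197.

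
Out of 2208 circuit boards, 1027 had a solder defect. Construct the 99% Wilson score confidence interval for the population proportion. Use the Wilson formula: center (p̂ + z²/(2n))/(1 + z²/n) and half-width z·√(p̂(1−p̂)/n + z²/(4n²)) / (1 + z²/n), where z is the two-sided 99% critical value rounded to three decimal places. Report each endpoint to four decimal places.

(0.4379, 0.4925)

p̂ = 1027/2208 = 0.46513; z = 2.576, so z² = 6.635776.
Denominator 1 + z²/n = 1 + 6.635776/2208 = 1.003005.
Center = (0.46513 + 0.001503)/1.003005 = 0.46523.
Radicand: p̂(1−p̂)/n + z²/(4n²) = 0.000112674 + 0.000000340 = 0.000113014.
Half-width = z·√(radicand)/denom = 2.576·0.010631/1.003005 = 0.02730.
CI: 0.46523 ± 0.02730 = (0.4379, 0.4925).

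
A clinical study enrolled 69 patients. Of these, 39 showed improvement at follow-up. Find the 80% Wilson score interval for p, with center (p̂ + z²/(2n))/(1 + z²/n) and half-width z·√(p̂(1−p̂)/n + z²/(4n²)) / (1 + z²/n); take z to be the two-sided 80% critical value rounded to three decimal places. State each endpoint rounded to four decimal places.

p̂ = 39/69 = 0.56522; z = 1.282, so z² = 1.643524.
Denominator 1 + z²/n = 1 + 1.643524/69 = 1.023819.
Adjusted center: (0.56522 + z²/(2n))/1.023819 = 0.56370.
Radicand: p̂(1−p̂)/n + z²/(4n²) = 0.003561546 + 0.000086301 = 0.003647847.
Half-width = 1.282·√0.003647847/1.023819 = 0.07563.
Interval: 0.56370 ± 0.07563 → (0.4881, 0.6393).

(0.4881, 0.6393)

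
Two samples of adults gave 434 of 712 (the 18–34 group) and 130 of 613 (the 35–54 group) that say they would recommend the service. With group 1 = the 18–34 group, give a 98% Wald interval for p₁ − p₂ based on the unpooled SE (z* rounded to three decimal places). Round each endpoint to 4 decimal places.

(0.3402, 0.4548)

p̂₁ = 0.60955, p̂₂ = 0.21207, so the observed difference is 0.39748.
SE = √(0.000334268 + 0.000272589) = √0.000606857 = 0.024634.
z* = 2.326 at the 98% level. Margin = 2.326·0.024634 = 0.05730.
So the interval runs from 0.3402 to 0.4548.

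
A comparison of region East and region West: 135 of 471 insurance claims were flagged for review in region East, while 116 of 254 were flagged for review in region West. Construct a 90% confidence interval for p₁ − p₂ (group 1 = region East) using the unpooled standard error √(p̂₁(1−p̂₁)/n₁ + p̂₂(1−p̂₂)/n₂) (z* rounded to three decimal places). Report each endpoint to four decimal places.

p̂₁ = 0.28662, p̂₂ = 0.45669, so the observed difference is -0.17007.
Unpooled SE = √(p̂₁(1−p̂₁)/n₁ + p̂₂(1−p̂₂)/n₂) = √(0.000434121 + 0.000976868) = 0.037563.
For 90% confidence, z* = 1.645. Margin of error = 0.06179.
Interval: -0.17007 ± 0.06179 → (-0.2319, -0.1083).

(-0.2319, -0.1083)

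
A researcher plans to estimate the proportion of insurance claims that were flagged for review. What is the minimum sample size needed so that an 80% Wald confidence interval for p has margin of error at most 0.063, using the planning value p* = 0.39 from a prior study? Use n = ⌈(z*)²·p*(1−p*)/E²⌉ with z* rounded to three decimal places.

n = 99

z* = 1.282 at the 80% level.
p*(1−p*) = 0.39·0.61 = 0.2379.
(z*)²·p*(1−p*)/E² = 1.643524·0.2379/0.003969 = 98.512.
Rounding up, n = 99.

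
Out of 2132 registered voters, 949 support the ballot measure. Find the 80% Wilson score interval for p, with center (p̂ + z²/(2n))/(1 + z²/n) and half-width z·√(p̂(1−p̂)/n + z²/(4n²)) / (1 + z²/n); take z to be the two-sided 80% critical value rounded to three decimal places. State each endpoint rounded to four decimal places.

(0.4314, 0.4590)

p̂ = 949/2132 = 0.44512; z = 1.282, so z² = 1.643524.
Denominator 1 + z²/n = 1 + 1.643524/2132 = 1.000771.
Center = (0.44512 + 0.000385)/1.000771 = 0.44516.
Radicand: p̂(1−p̂)/n + z²/(4n²) = 0.000115848 + 0.000000090 = 0.000115938.
Half-width = z·√(radicand)/denom = 1.282·0.010767/1.000771 = 0.01379.
Interval: 0.44516 ± 0.01379 → (0.4314, 0.4590).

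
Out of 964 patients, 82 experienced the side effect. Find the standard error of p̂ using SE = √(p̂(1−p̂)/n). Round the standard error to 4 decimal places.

Sample proportion p̂ = 82/964 = 0.08506.
p̂(1−p̂) = 0.08506·0.91494 = 0.077825.
Dividing by n and taking the root: √0.000080731 = 0.0090.

SE = 0.0090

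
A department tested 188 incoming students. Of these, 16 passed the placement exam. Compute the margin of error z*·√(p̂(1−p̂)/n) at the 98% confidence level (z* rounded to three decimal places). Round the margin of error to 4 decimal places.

The sample proportion is 16/188 = 0.08511.
Standard error of p̂: √(0.077863/188) = √0.000414166 = 0.020351.
For 98% confidence, z* = 2.326.
Margin of error = z*·SE = 2.326 × 0.020351 = 0.0473.

ME = 0.0473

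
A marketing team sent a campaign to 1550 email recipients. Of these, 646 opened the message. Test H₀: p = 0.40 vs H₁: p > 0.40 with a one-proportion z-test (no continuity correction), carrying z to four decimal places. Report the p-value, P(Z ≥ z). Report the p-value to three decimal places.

p-value = 0.089

With x = 646 successes in n = 1550, p̂ = 0.41677.
SE₀ = √(0.40·0.60/1550) = 0.012443.
Test statistic (full precision, shown to 4 dp): z = (646/1550 − 0.40)/SE₀ ≈ 1.3480.
p-value = P(Z ≥ z) with z = 1.3480 → 0.089.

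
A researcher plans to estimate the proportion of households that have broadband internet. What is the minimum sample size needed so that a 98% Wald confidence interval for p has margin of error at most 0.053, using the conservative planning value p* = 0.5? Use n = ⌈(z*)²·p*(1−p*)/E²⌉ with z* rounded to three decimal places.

For 98% confidence, z* = 2.326.
p*(1−p*) = 0.2500.
Required n before rounding: 5.410276 × 0.2500 / 0.053² = 481.513.
Rounding up, n = 482.

n = 482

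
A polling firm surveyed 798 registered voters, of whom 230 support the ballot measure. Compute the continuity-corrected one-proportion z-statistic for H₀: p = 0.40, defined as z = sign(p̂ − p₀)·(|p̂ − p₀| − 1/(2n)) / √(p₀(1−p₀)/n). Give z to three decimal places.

z = -6.409

With x = 230 successes in n = 798, p̂ = 0.28822. p̂ − p₀ = -0.111779.
Continuity correction 1/(2n) = 1/1596 = 0.000627.
Corrected numerator: |-0.111779| − 0.000627 = 0.111152.
Under H₀, SE = √(p₀(1−p₀)/n) = √(0.40·0.60/798) = √0.000300752 = 0.017342.
z = (−)0.111152/0.017342 = -6.409.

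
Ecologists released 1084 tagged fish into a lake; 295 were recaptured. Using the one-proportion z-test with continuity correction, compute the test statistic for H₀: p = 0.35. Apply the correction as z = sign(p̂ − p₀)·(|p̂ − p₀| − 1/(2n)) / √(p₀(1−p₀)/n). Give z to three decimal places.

Sample proportion p̂ = 295/1084 = 0.27214. p̂ − p₀ = -0.077860.
1/(2n) = 0.000461.
Corrected numerator: |-0.077860| − 0.000461 = 0.077399.
Under H₀, SE = √(p₀(1−p₀)/n) = √(0.35·0.65/1084) = √0.000209871 = 0.014487.
z = −0.077399/0.014487 = -5.343.

z = -5.343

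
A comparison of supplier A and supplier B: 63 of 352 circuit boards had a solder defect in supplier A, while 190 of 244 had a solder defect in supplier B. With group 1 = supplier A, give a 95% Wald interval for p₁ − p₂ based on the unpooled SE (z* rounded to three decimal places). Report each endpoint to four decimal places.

p̂₁ = 63/352 = 0.17898, p̂₂ = 190/244 = 0.77869; p̂₁ − p̂₂ = -0.59971.
SE = √(0.000417456 + 0.000706282) = √0.001123738 = 0.033522.
z* = 1.960 at the 95% level. Margin = 1.960·0.033522 = 0.06570.
CI: -0.59971 ± 0.06570 = (-0.6654, -0.5340).

(-0.6654, -0.5340)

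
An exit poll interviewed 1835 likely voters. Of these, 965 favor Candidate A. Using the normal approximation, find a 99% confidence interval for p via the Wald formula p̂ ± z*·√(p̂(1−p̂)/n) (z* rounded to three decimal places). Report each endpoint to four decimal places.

p̂ = 965/1835 = 0.52589.
SE(p̂) = √(0.52589·0.47411/1835) = 0.011657.
The 99% critical value is z* = 2.576.
Margin of error: 2.576 × 0.011657 = 0.03003.
CI: 0.52589 ± 0.03003 = (0.4959, 0.5559).

(0.4959, 0.5559)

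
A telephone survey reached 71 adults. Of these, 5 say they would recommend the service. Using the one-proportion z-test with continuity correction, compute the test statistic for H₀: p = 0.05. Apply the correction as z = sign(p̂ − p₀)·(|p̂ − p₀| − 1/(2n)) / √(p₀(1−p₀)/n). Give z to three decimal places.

p̂ = 5/71 = 0.07042. p̂ − p₀ = 0.020423.
1/(2n) = 0.007042.
Corrected numerator: |0.020423| − 0.007042 = 0.013381.
Null standard error: √(0.05·0.95/71) = √0.000669014 = 0.025865.
z = (+)0.013381/0.025865 = 0.517.

z = 0.517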